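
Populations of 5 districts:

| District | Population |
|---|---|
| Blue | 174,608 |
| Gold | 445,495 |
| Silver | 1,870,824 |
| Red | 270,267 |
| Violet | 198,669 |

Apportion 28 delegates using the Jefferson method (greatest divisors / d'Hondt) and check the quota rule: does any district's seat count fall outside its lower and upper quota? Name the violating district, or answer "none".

Standard quotas: Blue 1.652, Gold 4.214, Silver 17.698, Red 2.557, Violet 1.879.
Jefferson allocation: Blue 1, Gold 4, Silver 19, Red 2, Violet 2.
Silver has quota 17.698 (lower 17, upper 18) but receives 19 — outside the quota interval.

Silver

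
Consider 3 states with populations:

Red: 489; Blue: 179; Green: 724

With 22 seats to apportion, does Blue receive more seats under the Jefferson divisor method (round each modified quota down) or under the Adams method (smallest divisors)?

Adams

Jefferson: Red 8, Blue 2, Green 12.
Adams: Red 8, Blue 3, Green 11.
Blue gets 2 under Jefferson and 3 under Adams.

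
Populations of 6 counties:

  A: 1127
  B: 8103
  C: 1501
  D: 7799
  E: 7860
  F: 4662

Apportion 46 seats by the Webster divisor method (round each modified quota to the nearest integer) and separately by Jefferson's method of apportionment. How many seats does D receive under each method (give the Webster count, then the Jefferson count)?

11 and 12

Webster: A 2, B 12, C 2, D 11, E 12, F 7.
Jefferson: A 1, B 12, C 2, D 12, E 12, F 7.
D gets 11 under Webster and 12 under Jefferson.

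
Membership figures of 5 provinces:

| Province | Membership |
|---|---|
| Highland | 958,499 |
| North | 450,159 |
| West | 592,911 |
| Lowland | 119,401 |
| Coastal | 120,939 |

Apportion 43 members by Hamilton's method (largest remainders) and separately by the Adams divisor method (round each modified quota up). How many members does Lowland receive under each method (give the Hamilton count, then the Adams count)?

Hamilton: Highland 19, North 9, West 11, Lowland 2, Coastal 2.
Adams: Highland 18, North 8, West 11, Lowland 3, Coastal 3.
Lowland gets 2 under Hamilton and 3 under Adams.

2 and 3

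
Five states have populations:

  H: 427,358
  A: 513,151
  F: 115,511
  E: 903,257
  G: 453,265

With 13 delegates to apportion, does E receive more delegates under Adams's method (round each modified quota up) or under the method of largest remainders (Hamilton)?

Adams: H 2, A 3, F 1, E 4, G 3.
Hamilton: H 2, A 3, F 1, E 5, G 2.
E gets 4 under Adams and 5 under Hamilton.

Hamilton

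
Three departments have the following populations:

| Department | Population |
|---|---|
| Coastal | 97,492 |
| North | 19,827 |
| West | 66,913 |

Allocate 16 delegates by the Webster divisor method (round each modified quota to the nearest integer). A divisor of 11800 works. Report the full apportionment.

With modified divisor 11800: modified quotas Coastal 8.262, North 1.680, West 5.671.
Rounding to the nearest integer: Coastal 8, North 2, West 6 (total 16).

Coastal: 8; North: 2; West: 6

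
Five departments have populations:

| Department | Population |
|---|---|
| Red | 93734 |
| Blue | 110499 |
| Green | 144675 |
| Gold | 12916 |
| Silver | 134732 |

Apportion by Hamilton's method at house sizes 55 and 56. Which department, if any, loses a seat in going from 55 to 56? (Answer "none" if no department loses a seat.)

At 55 seats: Red 10, Blue 12, Green 16, Gold 2, Silver 15.
At 56 seats: Red 11, Blue 13, Green 16, Gold 1, Silver 15.
Gold drops from 2 to 1.

Gold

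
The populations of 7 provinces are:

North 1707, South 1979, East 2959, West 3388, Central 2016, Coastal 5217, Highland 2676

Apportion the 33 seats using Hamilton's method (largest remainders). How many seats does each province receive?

Total 19942; standard divisor 19942/33 ≈ 604.303.
Standard quotas: North 2.8247, South 3.2748, East 4.8965, West 5.6065, Central 3.3361, Coastal 8.6331, Highland 4.4282.
Lower quotas: North 2, South 3, East 4, West 5, Central 3, Coastal 8, Highland 4 (sum 29, leaving 4 seats).
Remainders in descending order: East 0.8965, North 0.8247, Coastal 0.6331, West 0.6065, Highland 0.4282, Central 0.3361, South 0.2748.
The surplus seats go to East, North, Coastal, West.

North: 3, South: 3, East: 5, West: 6, Central: 3, Coastal: 9, Highland: 4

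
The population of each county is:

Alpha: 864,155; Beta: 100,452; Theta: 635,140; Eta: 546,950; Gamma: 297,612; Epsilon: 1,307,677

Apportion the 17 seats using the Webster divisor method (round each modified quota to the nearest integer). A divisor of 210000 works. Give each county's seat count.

Alpha: 4; Beta: 0; Theta: 3; Eta: 3; Gamma: 1; Epsilon: 6

With modified divisor 210000: modified quotas Alpha 4.115, Beta 0.478, Theta 3.024, Eta 2.605, Gamma 1.417, Epsilon 6.227.
Rounding to the nearest integer: Alpha 4, Beta 0, Theta 3, Eta 3, Gamma 1, Epsilon 6 (total 17).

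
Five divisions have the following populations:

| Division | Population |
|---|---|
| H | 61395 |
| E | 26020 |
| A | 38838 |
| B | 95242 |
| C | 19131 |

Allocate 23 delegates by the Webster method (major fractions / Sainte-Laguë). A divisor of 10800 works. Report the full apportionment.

With modified divisor 10800: modified quotas H 5.685, E 2.409, A 3.596, B 8.819, C 1.771.
Rounding to the nearest integer: H 6, E 2, A 4, B 9, C 2 (total 23).

H: 6, E: 2, A: 4, B: 9, C: 2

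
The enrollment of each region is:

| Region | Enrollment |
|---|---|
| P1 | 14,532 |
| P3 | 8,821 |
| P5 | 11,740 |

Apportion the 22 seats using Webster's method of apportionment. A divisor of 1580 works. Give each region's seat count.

With modified divisor 1580: modified quotas P1 9.197, P3 5.583, P5 7.430.
Rounding to the nearest integer: P1 9, P3 6, P5 7 (total 22).

P1 9, P3 6, P5 7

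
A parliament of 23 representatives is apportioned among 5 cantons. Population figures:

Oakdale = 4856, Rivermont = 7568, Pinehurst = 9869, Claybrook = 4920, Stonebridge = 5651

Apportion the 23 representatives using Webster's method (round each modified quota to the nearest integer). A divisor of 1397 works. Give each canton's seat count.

Oakdale 3, Rivermont 5, Pinehurst 7, Claybrook 4, Stonebridge 4

With modified divisor 1397: modified quotas Oakdale 3.476, Rivermont 5.417, Pinehurst 7.064, Claybrook 3.522, Stonebridge 4.045.
Rounding to the nearest integer: Oakdale 3, Rivermont 5, Pinehurst 7, Claybrook 4, Stonebridge 4 (total 23).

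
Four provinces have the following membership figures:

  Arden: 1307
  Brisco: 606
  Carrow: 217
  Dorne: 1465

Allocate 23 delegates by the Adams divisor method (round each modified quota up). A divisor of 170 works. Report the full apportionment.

Arden: 8; Brisco: 4; Carrow: 2; Dorne: 9

With modified divisor 170: modified quotas Arden 7.688, Brisco 3.565, Carrow 1.276, Dorne 8.618.
Rounding up: Arden 8, Brisco 4, Carrow 2, Dorne 9 (total 23).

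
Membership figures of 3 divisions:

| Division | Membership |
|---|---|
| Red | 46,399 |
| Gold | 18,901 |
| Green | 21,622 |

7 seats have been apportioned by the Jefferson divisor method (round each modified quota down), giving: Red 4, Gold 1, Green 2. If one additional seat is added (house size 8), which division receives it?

Gold

Priority for the next seat is population ÷ (current seats + 1).
Priorities: Red 9279.800, Gold 9450.500, Green 7207.333.
Highest priority: Gold.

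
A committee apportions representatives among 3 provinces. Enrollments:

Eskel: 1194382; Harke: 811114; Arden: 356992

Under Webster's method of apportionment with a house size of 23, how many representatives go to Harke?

Standard divisor 2362488/23 ≈ 102716.87; standard quotas: Eskel 11.628, Harke 7.897, Arden 3.475.
Rounding to the nearest integer gives Eskel 12, Harke 8, Arden 3 — total 23, matching the house size, so no adjustment is needed.
Harke receives 8.

8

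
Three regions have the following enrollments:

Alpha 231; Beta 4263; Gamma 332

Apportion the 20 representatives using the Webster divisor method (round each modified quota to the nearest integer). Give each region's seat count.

Standard divisor 4826/20 ≈ 241.3; standard quotas: Alpha 0.957, Beta 17.667, Gamma 1.376.
Rounding to the nearest integer gives Alpha 1, Beta 18, Gamma 1 — total 20, matching the house size, so no adjustment is needed.

Alpha 1, Beta 18, Gamma 1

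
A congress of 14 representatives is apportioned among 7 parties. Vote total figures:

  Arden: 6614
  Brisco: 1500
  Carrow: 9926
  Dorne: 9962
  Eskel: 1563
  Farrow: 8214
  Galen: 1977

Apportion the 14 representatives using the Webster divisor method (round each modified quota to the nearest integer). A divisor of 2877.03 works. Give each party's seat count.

Arden 2; Brisco 1; Carrow 3; Dorne 3; Eskel 1; Farrow 3; Galen 1

With modified divisor 2877.03: modified quotas Arden 2.299, Brisco 0.521, Carrow 3.450, Dorne 3.463, Eskel 0.543, Farrow 2.855, Galen 0.687.
Rounding to the nearest integer: Arden 2, Brisco 1, Carrow 3, Dorne 3, Eskel 1, Farrow 3, Galen 1 (total 14).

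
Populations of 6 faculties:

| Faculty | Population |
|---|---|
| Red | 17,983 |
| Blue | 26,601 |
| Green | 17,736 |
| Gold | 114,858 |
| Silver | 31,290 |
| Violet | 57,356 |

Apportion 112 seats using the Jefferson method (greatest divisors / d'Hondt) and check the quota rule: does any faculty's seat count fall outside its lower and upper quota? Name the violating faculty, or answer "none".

Standard quotas: Red 7.577, Blue 11.208, Green 7.473, Gold 48.393, Silver 13.183, Violet 24.166.
Jefferson allocation: Red 7, Blue 11, Green 7, Gold 50, Silver 13, Violet 24.
Gold has quota 48.393 (lower 48, upper 49) but receives 50 — outside the quota interval.

Gold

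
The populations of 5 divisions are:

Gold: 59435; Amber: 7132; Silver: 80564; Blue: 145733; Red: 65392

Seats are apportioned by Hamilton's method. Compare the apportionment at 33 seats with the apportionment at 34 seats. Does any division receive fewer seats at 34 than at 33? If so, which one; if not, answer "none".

Gold

At 33 seats: Gold 6, Amber 1, Silver 7, Blue 13, Red 6.
At 34 seats: Gold 5, Amber 1, Silver 8, Blue 14, Red 6.
Gold drops from 6 to 5.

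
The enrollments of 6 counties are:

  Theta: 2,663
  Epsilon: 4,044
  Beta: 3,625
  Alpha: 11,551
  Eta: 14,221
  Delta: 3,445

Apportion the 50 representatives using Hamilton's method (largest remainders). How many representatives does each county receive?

Theta 3, Epsilon 5, Beta 5, Alpha 15, Eta 18, Delta 4

The standard divisor is 39549/50 ≈ 790.98.
Standard quotas: Theta 3.3667, Epsilon 5.1126, Beta 4.5829, Alpha 14.6034, Eta 17.9790, Delta 4.3554.
Lower quotas: Theta 3, Epsilon 5, Beta 4, Alpha 14, Eta 17, Delta 4 (sum 47, leaving 3 seats).
Remainders in descending order: Eta 0.9790, Alpha 0.6034, Beta 0.5829, Theta 0.3667, Delta 0.3554, Epsilon 0.1126.
The surplus seats go to Eta, Alpha, Beta.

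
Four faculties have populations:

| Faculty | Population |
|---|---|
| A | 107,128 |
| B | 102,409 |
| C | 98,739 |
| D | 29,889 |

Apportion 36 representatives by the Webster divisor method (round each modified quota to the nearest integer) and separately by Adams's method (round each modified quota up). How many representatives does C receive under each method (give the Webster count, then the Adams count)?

11 and 10

Webster: A 11, B 11, C 11, D 3.
Adams: A 11, B 11, C 10, D 4.
C gets 11 under Webster and 10 under Adams.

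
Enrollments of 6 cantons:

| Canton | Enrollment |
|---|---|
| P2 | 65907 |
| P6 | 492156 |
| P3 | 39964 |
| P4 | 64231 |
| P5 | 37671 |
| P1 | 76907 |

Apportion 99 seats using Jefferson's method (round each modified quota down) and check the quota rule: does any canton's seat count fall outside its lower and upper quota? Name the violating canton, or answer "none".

Standard quotas: P2 8.399, P6 62.720, P3 5.093, P4 8.186, P5 4.801, P1 9.801.
Jefferson allocation: P2 8, P6 64, P3 5, P4 8, P5 4, P1 10.
P6 has quota 62.720 (lower 62, upper 63) but receives 64 — outside the quota interval.

P6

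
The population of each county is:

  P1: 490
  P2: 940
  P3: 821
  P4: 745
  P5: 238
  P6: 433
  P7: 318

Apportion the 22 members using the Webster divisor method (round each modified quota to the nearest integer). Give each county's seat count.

P1 3; P2 5; P3 5; P4 4; P5 1; P6 2; P7 2

Standard divisor 3985/22 ≈ 181.136; standard quotas: P1 2.705, P2 5.189, P3 4.532, P4 4.113, P5 1.314, P6 2.390, P7 1.756.
Rounding to the nearest integer gives P1 3, P2 5, P3 5, P4 4, P5 1, P6 2, P7 2 — total 22, matching the house size, so no adjustment is needed.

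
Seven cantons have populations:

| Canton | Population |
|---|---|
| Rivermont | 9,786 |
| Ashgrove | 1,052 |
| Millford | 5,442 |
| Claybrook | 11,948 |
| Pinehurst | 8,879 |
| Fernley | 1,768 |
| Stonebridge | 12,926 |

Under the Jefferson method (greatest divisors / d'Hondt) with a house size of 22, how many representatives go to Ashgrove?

0

Standard divisor 51801/22 ≈ 2354.591; standard quotas: Rivermont 4.156, Ashgrove 0.447, Millford 2.311, Claybrook 5.074, Pinehurst 3.771, Fernley 0.751, Stonebridge 5.490.
Rounding down gives 4, 0, 2, 5, 3, 0, 5 = 19 seats, so the divisor must be adjusted.
With modified divisor 1970: modified quotas Rivermont 4.968, Ashgrove 0.534, Millford 2.762, Claybrook 6.065, Pinehurst 4.507, Fernley 0.897, Stonebridge 6.561.
Rounding down: Rivermont 4, Ashgrove 0, Millford 2, Claybrook 6, Pinehurst 4, Fernley 0, Stonebridge 6 (total 22).
Ashgrove receives 0.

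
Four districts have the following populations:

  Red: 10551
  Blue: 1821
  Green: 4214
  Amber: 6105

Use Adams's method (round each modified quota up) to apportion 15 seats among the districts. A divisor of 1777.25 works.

With modified divisor 1777.25: modified quotas Red 5.937, Blue 1.025, Green 2.371, Amber 3.435.
Rounding up: Red 6, Blue 2, Green 3, Amber 4 (total 15).

Red=6; Blue=2; Green=3; Amber=4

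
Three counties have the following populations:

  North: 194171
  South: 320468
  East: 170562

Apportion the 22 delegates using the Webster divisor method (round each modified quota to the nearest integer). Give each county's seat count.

North 6, South 10, East 6

Standard divisor 685201/22 ≈ 31145.5; standard quotas: North 6.234, South 10.289, East 5.476.
Rounding to the nearest integer gives 6, 10, 5 = 21 seats, so the divisor must be adjusted.
With modified divisor 30800: modified quotas North 6.304, South 10.405, East 5.538.
Rounding to the nearest integer: North 6, South 10, East 6 (total 22).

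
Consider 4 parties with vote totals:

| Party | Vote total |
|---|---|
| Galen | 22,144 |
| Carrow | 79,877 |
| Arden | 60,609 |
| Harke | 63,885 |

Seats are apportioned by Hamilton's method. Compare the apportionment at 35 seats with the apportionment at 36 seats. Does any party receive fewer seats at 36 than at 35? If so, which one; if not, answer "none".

At 35 seats: Galen 4, Carrow 12, Arden 9, Harke 10.
At 36 seats: Galen 3, Carrow 13, Arden 10, Harke 10.
Galen drops from 4 to 3.

Galen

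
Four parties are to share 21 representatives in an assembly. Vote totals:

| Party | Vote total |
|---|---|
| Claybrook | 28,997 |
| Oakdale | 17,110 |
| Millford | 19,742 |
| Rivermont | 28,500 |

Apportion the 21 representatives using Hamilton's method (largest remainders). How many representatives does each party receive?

The standard divisor is 94349/21 ≈ 4492.81.
Standard quotas: Claybrook 6.4541, Oakdale 3.8083, Millford 4.3941, Rivermont 6.3435.
Lower quotas: Claybrook 6, Oakdale 3, Millford 4, Rivermont 6 (sum 19, leaving 2 seats).
Remainders in descending order: Oakdale 0.8083, Claybrook 0.4541, Millford 0.3941, Rivermont 0.3435.
Largest remainders: Oakdale, Claybrook receive the extra seats.

Claybrook 7, Oakdale 4, Millford 4, Rivermont 6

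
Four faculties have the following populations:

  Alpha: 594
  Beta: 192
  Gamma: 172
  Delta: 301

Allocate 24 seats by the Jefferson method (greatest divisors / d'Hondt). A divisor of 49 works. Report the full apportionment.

Alpha 12, Beta 3, Gamma 3, Delta 6

With modified divisor 49: modified quotas Alpha 12.122, Beta 3.918, Gamma 3.510, Delta 6.143.
Rounding down: Alpha 12, Beta 3, Gamma 3, Delta 6 (total 24).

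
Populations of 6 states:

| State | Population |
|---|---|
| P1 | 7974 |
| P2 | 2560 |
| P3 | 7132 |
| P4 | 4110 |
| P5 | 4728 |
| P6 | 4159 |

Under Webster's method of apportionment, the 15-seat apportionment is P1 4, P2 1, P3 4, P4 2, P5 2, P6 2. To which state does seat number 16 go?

Priority for the next seat is population ÷ (current seats + 0.5).
Priorities: P1 1772.000, P2 1706.667, P3 1584.889, P4 1644.000, P5 1891.200, P6 1663.600.
Highest priority: P5.

P5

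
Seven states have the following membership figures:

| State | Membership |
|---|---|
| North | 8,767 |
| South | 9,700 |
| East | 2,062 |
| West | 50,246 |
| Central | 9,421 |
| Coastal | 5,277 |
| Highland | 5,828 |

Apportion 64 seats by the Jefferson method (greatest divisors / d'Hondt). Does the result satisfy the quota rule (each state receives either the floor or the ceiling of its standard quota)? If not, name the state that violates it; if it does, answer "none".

West

Standard quotas: North 6.145, South 6.799, East 1.445, West 35.221, Central 6.604, Coastal 3.699, Highland 4.085.
Jefferson allocation: North 6, South 7, East 1, West 37, Central 6, Coastal 3, Highland 4.
West has quota 35.221 (lower 35, upper 36) but receives 37 — outside the quota interval.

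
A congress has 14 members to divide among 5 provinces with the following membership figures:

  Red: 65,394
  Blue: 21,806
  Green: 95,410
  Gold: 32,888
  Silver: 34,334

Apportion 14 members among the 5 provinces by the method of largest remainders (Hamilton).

Red 4, Blue 1, Green 5, Gold 2, Silver 2

Standard divisor: 249832 ÷ 14 ≈ 17845.143.
Standard quotas: Red 3.6645, Blue 1.2220, Green 5.3466, Gold 1.8430, Silver 1.9240.
Lower quotas: Red 3, Blue 1, Green 5, Gold 1, Silver 1 (sum 11, leaving 3 seats).
Remainders in descending order: Silver 0.9240, Gold 0.8430, Red 0.6645, Green 0.3466, Blue 0.2220.
The surplus seats go to Silver, Gold, Red.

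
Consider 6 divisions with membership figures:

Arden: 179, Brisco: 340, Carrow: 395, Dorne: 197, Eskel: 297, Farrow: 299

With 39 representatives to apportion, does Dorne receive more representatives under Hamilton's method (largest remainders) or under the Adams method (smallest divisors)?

Hamilton: Arden 4, Brisco 8, Carrow 9, Dorne 4, Eskel 7, Farrow 7.
Adams: Arden 4, Brisco 7, Carrow 9, Dorne 5, Eskel 7, Farrow 7.
Dorne gets 4 under Hamilton and 5 under Adams.

Adams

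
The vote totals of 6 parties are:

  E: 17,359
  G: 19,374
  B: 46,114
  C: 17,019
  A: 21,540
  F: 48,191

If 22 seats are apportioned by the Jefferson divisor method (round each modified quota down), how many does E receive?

Standard divisor 169597/22 ≈ 7708.955; standard quotas: E 2.252, G 2.513, B 5.982, C 2.208, A 2.794, F 6.251.
Rounding down gives 2, 2, 5, 2, 2, 6 = 19 seats, so the divisor must be adjusted.
With modified divisor 6700: modified quotas E 2.591, G 2.892, B 6.883, C 2.540, A 3.215, F 7.193.
Rounding down: E 2, G 2, B 6, C 2, A 3, F 7 (total 22).
E receives 2.

2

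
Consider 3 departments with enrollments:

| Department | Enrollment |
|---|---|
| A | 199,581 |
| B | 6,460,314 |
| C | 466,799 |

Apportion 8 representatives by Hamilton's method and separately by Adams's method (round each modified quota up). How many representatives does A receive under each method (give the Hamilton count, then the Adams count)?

Hamilton: A 0, B 7, C 1.
Adams: A 1, B 6, C 1.
A gets 0 under Hamilton and 1 under Adams.

0 and 1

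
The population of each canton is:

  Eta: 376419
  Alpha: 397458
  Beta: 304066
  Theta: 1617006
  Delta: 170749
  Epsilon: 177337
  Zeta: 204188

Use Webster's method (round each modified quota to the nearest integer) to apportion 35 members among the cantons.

Standard divisor 3247223/35 ≈ 92777.8; standard quotas: Eta 4.057, Alpha 4.284, Beta 3.277, Theta 17.429, Delta 1.840, Epsilon 1.911, Zeta 2.201.
Rounding to the nearest integer gives 4, 4, 3, 17, 2, 2, 2 = 34 seats, so the divisor must be adjusted.
With modified divisor 90400: modified quotas Eta 4.164, Alpha 4.397, Beta 3.364, Theta 17.887, Delta 1.889, Epsilon 1.962, Zeta 2.259.
Rounding to the nearest integer: Eta 4, Alpha 4, Beta 3, Theta 18, Delta 2, Epsilon 2, Zeta 2 (total 35).

Eta 4, Alpha 4, Beta 3, Theta 18, Delta 2, Epsilon 2, Zeta 2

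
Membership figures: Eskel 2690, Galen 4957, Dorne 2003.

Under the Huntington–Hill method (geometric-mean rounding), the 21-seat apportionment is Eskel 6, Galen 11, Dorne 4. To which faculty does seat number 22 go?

Priority for the next seat is population ÷ (√(s·(s+1))).
Priorities: Eskel 415.076, Galen 431.451, Dorne 447.884.
Highest priority: Dorne.

Dorne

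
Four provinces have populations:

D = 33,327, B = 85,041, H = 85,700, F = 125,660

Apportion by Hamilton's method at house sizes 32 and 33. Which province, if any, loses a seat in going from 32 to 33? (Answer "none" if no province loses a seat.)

At 32 seats: D 3, B 8, H 9, F 12.
At 33 seats: D 3, B 8, H 9, F 13.
No province's allocation decreased.

none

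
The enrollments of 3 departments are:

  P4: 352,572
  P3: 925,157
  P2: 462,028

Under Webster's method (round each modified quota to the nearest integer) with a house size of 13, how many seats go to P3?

7

Standard divisor 1739757/13 ≈ 133827.462; standard quotas: P4 2.635, P3 6.913, P2 3.452.
Rounding to the nearest integer gives P4 3, P3 7, P2 3 — total 13, matching the house size, so no adjustment is needed.
P3 receives 7.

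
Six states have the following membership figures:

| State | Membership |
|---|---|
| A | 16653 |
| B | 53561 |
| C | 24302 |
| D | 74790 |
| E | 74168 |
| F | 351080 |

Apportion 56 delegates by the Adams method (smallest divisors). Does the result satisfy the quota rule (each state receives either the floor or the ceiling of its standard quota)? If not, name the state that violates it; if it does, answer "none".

F

Standard quotas: A 1.569, B 5.045, C 2.289, D 7.044, E 6.986, F 33.068.
Adams allocation: A 2, B 5, C 3, D 7, E 7, F 32.
F has quota 33.068 (lower 33, upper 34) but receives 32 — outside the quota interval.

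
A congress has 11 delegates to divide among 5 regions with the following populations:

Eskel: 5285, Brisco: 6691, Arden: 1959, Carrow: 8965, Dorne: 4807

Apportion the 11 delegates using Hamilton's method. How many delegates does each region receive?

Standard divisor: 27707 ÷ 11 ≈ 2518.818.
Standard quotas: Eskel 2.0982, Brisco 2.6564, Arden 0.7777, Carrow 3.5592, Dorne 1.9084.
Lower quotas: Eskel 2, Brisco 2, Arden 0, Carrow 3, Dorne 1 (sum 8, leaving 3 seats).
Remainders in descending order: Dorne 0.9084, Arden 0.7777, Brisco 0.6564, Carrow 0.5592, Eskel 0.0982.
Largest remainders: Dorne, Arden, Brisco receive the extra seats.

Eskel 2, Brisco 3, Arden 1, Carrow 3, Dorne 2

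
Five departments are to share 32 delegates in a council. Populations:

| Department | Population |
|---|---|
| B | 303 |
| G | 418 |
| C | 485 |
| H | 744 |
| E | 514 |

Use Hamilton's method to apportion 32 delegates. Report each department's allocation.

The standard divisor is 2464/32 = 77.
Standard quotas: B 3.935, G 5.429, C 6.299, H 9.662, E 6.675.
Lower quotas: B 3, G 5, C 6, H 9, E 6 (sum 29, leaving 3 seats).
Remainders in descending order: B 0.935, E 0.675, H 0.662, G 0.429, C 0.299.
Largest remainders: B, E, H receive the extra seats.

B=4, G=5, C=6, H=10, E=7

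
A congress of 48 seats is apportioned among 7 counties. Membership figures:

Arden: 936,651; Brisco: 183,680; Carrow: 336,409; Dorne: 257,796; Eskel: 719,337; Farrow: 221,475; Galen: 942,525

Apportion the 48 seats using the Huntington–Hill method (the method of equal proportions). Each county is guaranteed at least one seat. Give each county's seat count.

Arden: 12, Brisco: 2, Carrow: 5, Dorne: 3, Eskel: 10, Farrow: 3, Galen: 13

With divisor 75108: modified quotas Arden 12.471, Brisco 2.446, Carrow 4.479, Dorne 3.432, Eskel 9.577, Farrow 2.949, Galen 12.549.
Geometric-mean thresholds: Arden √(12·13)=12.490, Brisco √(2·3)=2.449, Carrow √(4·5)=4.472, Dorne √(3·4)=3.464, Eskel √(9·10)=9.487, Farrow √(2·3)=2.449, Galen √(12·13)=12.490.
Each quota rounded against its threshold gives Arden 12, Brisco 2, Carrow 5, Dorne 3, Eskel 10, Farrow 3, Galen 13 (total 48).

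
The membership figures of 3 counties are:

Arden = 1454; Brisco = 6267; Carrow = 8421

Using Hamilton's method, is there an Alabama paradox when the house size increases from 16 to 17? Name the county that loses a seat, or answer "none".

At 16 seats: Arden 2, Brisco 6, Carrow 8.
At 17 seats: Arden 1, Brisco 7, Carrow 9.
Arden drops from 2 to 1.

Arden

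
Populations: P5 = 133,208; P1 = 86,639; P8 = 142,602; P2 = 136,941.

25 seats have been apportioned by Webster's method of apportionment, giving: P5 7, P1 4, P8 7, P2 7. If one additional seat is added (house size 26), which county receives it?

Priority for the next seat is population ÷ (current seats + 0.5).
Priorities: P5 17761.067, P1 19253.111, P8 19013.600, P2 18258.800.
Highest priority: P1.

P1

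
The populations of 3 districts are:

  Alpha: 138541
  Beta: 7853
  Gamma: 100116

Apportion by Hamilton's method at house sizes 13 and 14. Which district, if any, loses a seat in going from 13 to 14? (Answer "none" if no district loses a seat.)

Beta

At 13 seats: Alpha 7, Beta 1, Gamma 5.
At 14 seats: Alpha 8, Beta 0, Gamma 6.
Beta drops from 1 to 0.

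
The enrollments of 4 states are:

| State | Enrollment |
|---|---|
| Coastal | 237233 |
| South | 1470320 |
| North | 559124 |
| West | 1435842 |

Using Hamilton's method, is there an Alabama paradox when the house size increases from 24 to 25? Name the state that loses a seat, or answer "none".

At 24 seats: Coastal 2, South 9, North 4, West 9.
At 25 seats: Coastal 1, South 10, North 4, West 10.
Coastal drops from 2 to 1.

Coastal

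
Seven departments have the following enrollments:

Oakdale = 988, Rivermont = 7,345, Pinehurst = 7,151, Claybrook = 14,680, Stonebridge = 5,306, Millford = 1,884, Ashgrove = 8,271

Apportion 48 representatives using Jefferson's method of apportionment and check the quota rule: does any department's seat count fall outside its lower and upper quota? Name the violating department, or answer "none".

Standard quotas: Oakdale 1.039, Rivermont 7.727, Pinehurst 7.523, Claybrook 15.444, Stonebridge 5.582, Millford 1.982, Ashgrove 8.702.
Jefferson allocation: Oakdale 1, Rivermont 8, Pinehurst 7, Claybrook 16, Stonebridge 5, Millford 2, Ashgrove 9.
Every allocation lies between the lower and upper quota.

none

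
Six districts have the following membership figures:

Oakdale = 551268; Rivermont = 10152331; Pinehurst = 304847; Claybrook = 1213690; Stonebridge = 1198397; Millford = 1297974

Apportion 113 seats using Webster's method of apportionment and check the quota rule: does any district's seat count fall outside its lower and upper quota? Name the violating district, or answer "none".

Standard quotas: Oakdale 4.232, Rivermont 77.944, Pinehurst 2.340, Claybrook 9.318, Stonebridge 9.201, Millford 9.965.
Webster allocation: Oakdale 4, Rivermont 79, Pinehurst 2, Claybrook 9, Stonebridge 9, Millford 10.
Rivermont has quota 77.944 (lower 77, upper 78) but receives 79 — outside the quota interval.

Rivermont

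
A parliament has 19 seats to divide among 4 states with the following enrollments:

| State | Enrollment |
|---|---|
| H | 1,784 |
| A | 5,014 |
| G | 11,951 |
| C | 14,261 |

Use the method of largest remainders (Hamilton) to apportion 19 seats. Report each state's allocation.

Standard divisor: 33010 ÷ 19 ≈ 1737.368.
Standard quotas: H 1.0268, A 2.8860, G 6.8788, C 8.2084.
Lower quotas: H 1, A 2, G 6, C 8 (sum 17, leaving 2 seats).
Remainders in descending order: A 0.8860, G 0.8788, C 0.2084, H 0.0268.
Largest remainders: A, G receive the extra seats.

H 1, A 3, G 7, C 8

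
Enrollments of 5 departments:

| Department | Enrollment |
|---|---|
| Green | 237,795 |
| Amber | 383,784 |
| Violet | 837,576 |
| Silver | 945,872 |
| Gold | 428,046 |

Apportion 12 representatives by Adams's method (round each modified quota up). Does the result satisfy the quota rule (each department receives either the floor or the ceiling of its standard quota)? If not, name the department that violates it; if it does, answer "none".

none

Standard quotas: Green 1.007, Amber 1.626, Violet 3.548, Silver 4.006, Gold 1.813.
Adams allocation: Green 1, Amber 2, Violet 3, Silver 4, Gold 2.
Every allocation lies between the lower and upper quota.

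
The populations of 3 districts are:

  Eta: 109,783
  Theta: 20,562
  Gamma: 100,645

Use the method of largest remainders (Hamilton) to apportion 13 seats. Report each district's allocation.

The standard divisor is 230990/13 ≈ 17768.462.
Standard quotas: Eta 6.1785, Theta 1.1572, Gamma 5.6642.
Lower quotas: Eta 6, Theta 1, Gamma 5 (sum 12, leaving 1 seat).
Remainders in descending order: Gamma 0.6642, Eta 0.1785, Theta 0.1572.
The surplus seat goes to Gamma.

Eta=6, Theta=1, Gamma=6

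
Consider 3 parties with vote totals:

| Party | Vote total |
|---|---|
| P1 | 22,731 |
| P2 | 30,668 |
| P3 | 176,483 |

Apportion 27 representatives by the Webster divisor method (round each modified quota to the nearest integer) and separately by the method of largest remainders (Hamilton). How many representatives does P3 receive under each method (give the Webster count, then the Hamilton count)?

20 and 21

Webster: P1 3, P2 4, P3 20.
Hamilton: P1 3, P2 3, P3 21.
P3 gets 20 under Webster and 21 under Hamilton.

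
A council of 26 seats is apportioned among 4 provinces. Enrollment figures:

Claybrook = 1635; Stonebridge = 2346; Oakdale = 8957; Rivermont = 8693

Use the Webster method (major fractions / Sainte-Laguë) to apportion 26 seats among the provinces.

Claybrook 2, Stonebridge 3, Oakdale 11, Rivermont 10

Standard divisor 21631/26 ≈ 831.962; standard quotas: Claybrook 1.965, Stonebridge 2.820, Oakdale 10.766, Rivermont 10.449.
Rounding to the nearest integer gives Claybrook 2, Stonebridge 3, Oakdale 11, Rivermont 10 — total 26, matching the house size, so no adjustment is needed.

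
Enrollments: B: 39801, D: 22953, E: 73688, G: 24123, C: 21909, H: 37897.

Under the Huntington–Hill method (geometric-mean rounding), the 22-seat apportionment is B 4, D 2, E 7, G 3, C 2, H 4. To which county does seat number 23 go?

Priority for the next seat is population ÷ (√(s·(s+1))).
Priorities: B 8899.774, D 9370.523, E 9846.973, G 6963.710, C 8944.312, H 8474.027.
Highest priority: E.

E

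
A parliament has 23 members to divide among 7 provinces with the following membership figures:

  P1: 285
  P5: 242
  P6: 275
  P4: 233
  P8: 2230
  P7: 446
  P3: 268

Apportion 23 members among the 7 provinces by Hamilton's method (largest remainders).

Total 3979; standard divisor 3979/23 = 173.
Standard quotas: P1 1.647, P5 1.399, P6 1.590, P4 1.347, P8 12.890, P7 2.578, P3 1.549.
Lower quotas: P1 1, P5 1, P6 1, P4 1, P8 12, P7 2, P3 1 (sum 19, leaving 4 seats).
Remainders in descending order: P8 0.890, P1 0.647, P6 0.590, P7 0.578, P3 0.549, P5 0.399, P4 0.347.
Largest remainders: P8, P1, P6, P7 receive the extra seats.

P1=2, P5=1, P6=2, P4=1, P8=13, P7=3, P3=1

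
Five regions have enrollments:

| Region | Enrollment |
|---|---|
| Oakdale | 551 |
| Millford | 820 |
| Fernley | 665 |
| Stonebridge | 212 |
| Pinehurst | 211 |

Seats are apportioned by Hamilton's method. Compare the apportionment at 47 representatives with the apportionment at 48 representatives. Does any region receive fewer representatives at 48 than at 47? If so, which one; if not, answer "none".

none

At 47 seats: Oakdale 10, Millford 16, Fernley 13, Stonebridge 4, Pinehurst 4.
At 48 seats: Oakdale 11, Millford 16, Fernley 13, Stonebridge 4, Pinehurst 4.
No region's allocation decreased.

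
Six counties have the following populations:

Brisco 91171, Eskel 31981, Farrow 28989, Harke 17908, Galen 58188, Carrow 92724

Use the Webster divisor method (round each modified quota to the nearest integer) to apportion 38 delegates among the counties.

Standard divisor 320961/38 ≈ 8446.342; standard quotas: Brisco 10.794, Eskel 3.786, Farrow 3.432, Harke 2.120, Galen 6.889, Carrow 10.978.
Rounding to the nearest integer gives Brisco 11, Eskel 4, Farrow 3, Harke 2, Galen 7, Carrow 11 — total 38, matching the house size, so no adjustment is needed.

Brisco 11; Eskel 4; Farrow 3; Harke 2; Galen 7; Carrow 11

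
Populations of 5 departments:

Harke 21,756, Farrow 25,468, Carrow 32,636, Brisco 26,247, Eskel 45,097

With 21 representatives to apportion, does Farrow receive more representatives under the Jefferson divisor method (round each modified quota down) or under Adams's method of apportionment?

Jefferson: Harke 3, Farrow 3, Carrow 5, Brisco 4, Eskel 6.
Adams: Harke 3, Farrow 4, Carrow 4, Brisco 4, Eskel 6.
Farrow gets 3 under Jefferson and 4 under Adams.

Adams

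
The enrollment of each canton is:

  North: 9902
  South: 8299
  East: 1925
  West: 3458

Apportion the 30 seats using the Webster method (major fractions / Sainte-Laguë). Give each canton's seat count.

Standard divisor 23584/30 ≈ 786.133; standard quotas: North 12.596, South 10.557, East 2.449, West 4.399.
Rounding to the nearest integer gives North 13, South 11, East 2, West 4 — total 30, matching the house size, so no adjustment is needed.

North 13, South 11, East 2, West 4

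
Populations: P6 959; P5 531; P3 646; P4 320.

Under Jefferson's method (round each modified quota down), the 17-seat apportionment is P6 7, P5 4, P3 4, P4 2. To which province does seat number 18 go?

Priority for the next seat is population ÷ (current seats + 1).
Priorities: P6 119.875, P5 106.200, P3 129.200, P4 106.667.
Highest priority: P3.

P3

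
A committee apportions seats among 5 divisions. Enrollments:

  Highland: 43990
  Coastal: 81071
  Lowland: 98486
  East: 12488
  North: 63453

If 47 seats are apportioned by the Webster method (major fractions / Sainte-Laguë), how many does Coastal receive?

13

Standard divisor 299488/47 ≈ 6372.085; standard quotas: Highland 6.904, Coastal 12.723, Lowland 15.456, East 1.960, North 9.958.
Rounding to the nearest integer gives Highland 7, Coastal 13, Lowland 15, East 2, North 10 — total 47, matching the house size, so no adjustment is needed.
Coastal receives 13.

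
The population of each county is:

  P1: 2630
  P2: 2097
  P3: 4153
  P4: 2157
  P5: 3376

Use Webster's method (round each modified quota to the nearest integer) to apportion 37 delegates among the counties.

P1 7, P2 5, P3 11, P4 5, P5 9

Standard divisor 14413/37 ≈ 389.541; standard quotas: P1 6.752, P2 5.383, P3 10.661, P4 5.537, P5 8.667.
Rounding to the nearest integer gives 7, 5, 11, 6, 9 = 38 seats, so the divisor must be adjusted.
With modified divisor 394: modified quotas P1 6.675, P2 5.322, P3 10.541, P4 5.475, P5 8.569.
Rounding to the nearest integer: P1 7, P2 5, P3 11, P4 5, P5 9 (total 37).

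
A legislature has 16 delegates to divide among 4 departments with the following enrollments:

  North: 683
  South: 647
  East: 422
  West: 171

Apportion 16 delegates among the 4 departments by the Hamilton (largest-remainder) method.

Total 1923; standard divisor 1923/16 ≈ 120.188.
Standard quotas: North 5.683, South 5.383, East 3.511, West 1.423.
Lower quotas: North 5, South 5, East 3, West 1 (sum 14, leaving 2 seats).
Remainders in descending order: North 0.683, East 0.511, West 0.423, South 0.383.
The surplus seats go to North, East.

North 6, South 5, East 4, West 1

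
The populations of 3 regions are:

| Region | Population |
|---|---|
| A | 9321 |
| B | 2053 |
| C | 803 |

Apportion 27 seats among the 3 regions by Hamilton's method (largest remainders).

Total 12177; standard divisor 12177/27 = 451.
Standard quotas: A 20.6674, B 4.5521, C 1.7805.
Lower quotas: A 20, B 4, C 1 (sum 25, leaving 2 seats).
Remainders in descending order: C 0.7805, A 0.6674, B 0.5521.
The surplus seats go to C, A.

A=21, B=4, C=2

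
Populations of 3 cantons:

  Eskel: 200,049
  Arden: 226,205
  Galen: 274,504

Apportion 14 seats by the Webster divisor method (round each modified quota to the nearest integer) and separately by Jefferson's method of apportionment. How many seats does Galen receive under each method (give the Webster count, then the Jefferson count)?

5 and 6

Webster: Eskel 4, Arden 5, Galen 5.
Jefferson: Eskel 4, Arden 4, Galen 6.
Galen gets 5 under Webster and 6 under Jefferson.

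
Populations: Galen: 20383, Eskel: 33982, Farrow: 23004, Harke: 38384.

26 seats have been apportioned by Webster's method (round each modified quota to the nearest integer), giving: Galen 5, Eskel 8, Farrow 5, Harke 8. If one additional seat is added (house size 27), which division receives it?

Harke

Priority for the next seat is population ÷ (current seats + 0.5).
Priorities: Galen 3706.000, Eskel 3997.882, Farrow 4182.545, Harke 4515.765.
Highest priority: Harke.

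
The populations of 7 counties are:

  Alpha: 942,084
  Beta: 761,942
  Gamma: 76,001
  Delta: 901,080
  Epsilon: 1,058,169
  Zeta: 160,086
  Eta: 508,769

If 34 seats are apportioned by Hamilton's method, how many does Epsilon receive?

8

Total 4408131; standard divisor 4408131/34 ≈ 129650.912.
Standard quotas: Alpha 7.2663, Beta 5.8769, Gamma 0.5862, Delta 6.9500, Epsilon 8.1617, Zeta 1.2347, Eta 3.9241.
Lower quotas: Alpha 7, Beta 5, Gamma 0, Delta 6, Epsilon 8, Zeta 1, Eta 3 (sum 30, leaving 4 seats).
Remainders in descending order: Delta 0.9500, Eta 0.9241, Beta 0.8769, Gamma 0.5862, Alpha 0.2663, Zeta 0.2347, Epsilon 0.1617.
Largest remainders: Delta, Eta, Beta, Gamma receive the extra seats.
Epsilon receives 8.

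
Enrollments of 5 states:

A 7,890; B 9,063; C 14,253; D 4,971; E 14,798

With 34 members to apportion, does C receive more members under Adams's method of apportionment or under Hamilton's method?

Adams: A 5, B 6, C 9, D 4, E 10.
Hamilton: A 5, B 6, C 10, D 3, E 10.
C gets 9 under Adams and 10 under Hamilton.

Hamilton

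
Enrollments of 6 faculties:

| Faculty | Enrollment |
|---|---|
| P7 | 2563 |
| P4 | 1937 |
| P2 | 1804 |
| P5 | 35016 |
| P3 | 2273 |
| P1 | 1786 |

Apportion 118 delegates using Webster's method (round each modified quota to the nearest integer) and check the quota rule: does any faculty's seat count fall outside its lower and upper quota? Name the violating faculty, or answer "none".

Standard quotas: P7 6.665, P4 5.037, P2 4.691, P5 91.053, P3 5.911, P1 4.644.
Webster allocation: P7 7, P4 5, P2 5, P5 90, P3 6, P1 5.
P5 has quota 91.053 (lower 91, upper 92) but receives 90 — outside the quota interval.

P5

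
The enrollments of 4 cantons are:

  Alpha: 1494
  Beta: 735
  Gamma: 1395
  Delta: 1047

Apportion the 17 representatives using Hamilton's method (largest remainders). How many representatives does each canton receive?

Alpha: 5, Beta: 3, Gamma: 5, Delta: 4

The standard divisor is 4671/17 ≈ 274.765.
Standard quotas: Alpha 5.437, Beta 2.675, Gamma 5.077, Delta 3.811.
Lower quotas: Alpha 5, Beta 2, Gamma 5, Delta 3 (sum 15, leaving 2 seats).
Remainders in descending order: Delta 0.811, Beta 0.675, Alpha 0.437, Gamma 0.077.
The surplus seats go to Delta, Beta.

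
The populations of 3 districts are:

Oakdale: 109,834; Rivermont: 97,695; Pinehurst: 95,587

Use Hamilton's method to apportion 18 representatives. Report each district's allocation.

Total 303116; standard divisor 303116/18 ≈ 16839.778.
Standard quotas: Oakdale 6.5223, Rivermont 5.8014, Pinehurst 5.6763.
Lower quotas: Oakdale 6, Rivermont 5, Pinehurst 5 (sum 16, leaving 2 seats).
Remainders in descending order: Rivermont 0.8014, Pinehurst 0.6763, Oakdale 0.5223.
Largest remainders: Rivermont, Pinehurst receive the extra seats.

Oakdale 6, Rivermont 6, Pinehurst 6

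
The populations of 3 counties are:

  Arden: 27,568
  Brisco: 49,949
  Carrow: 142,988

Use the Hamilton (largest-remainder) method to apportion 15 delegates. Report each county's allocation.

Arden: 2; Brisco: 3; Carrow: 10

The standard divisor is 220505/15 ≈ 14700.333.
Standard quotas: Arden 1.8753, Brisco 3.3978, Carrow 9.7269.
Lower quotas: Arden 1, Brisco 3, Carrow 9 (sum 13, leaving 2 seats).
Remainders in descending order: Arden 0.8753, Carrow 0.7269, Brisco 0.3978.
Largest remainders: Arden, Carrow receive the extra seats.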